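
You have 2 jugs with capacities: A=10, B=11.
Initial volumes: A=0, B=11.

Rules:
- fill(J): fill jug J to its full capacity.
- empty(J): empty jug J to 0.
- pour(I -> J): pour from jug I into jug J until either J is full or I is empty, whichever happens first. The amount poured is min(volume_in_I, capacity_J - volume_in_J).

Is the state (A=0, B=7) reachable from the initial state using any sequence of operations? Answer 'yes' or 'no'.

BFS from (A=0, B=11):
  1. fill(A) -> (A=10 B=11)
  2. empty(B) -> (A=10 B=0)
  3. pour(A -> B) -> (A=0 B=10)
  4. fill(A) -> (A=10 B=10)
  5. pour(A -> B) -> (A=9 B=11)
  6. empty(B) -> (A=9 B=0)
  7. pour(A -> B) -> (A=0 B=9)
  8. fill(A) -> (A=10 B=9)
  9. pour(A -> B) -> (A=8 B=11)
  10. empty(B) -> (A=8 B=0)
  11. pour(A -> B) -> (A=0 B=8)
  12. fill(A) -> (A=10 B=8)
  13. pour(A -> B) -> (A=7 B=11)
  14. empty(B) -> (A=7 B=0)
  15. pour(A -> B) -> (A=0 B=7)
Target reached → yes.

Answer: yes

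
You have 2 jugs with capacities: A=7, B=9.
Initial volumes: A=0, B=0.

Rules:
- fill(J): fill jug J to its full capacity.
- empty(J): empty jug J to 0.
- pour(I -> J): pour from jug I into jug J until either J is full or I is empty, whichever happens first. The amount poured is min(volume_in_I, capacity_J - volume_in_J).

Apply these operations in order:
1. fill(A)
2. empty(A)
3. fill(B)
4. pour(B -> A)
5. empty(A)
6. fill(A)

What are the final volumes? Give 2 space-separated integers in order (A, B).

Step 1: fill(A) -> (A=7 B=0)
Step 2: empty(A) -> (A=0 B=0)
Step 3: fill(B) -> (A=0 B=9)
Step 4: pour(B -> A) -> (A=7 B=2)
Step 5: empty(A) -> (A=0 B=2)
Step 6: fill(A) -> (A=7 B=2)

Answer: 7 2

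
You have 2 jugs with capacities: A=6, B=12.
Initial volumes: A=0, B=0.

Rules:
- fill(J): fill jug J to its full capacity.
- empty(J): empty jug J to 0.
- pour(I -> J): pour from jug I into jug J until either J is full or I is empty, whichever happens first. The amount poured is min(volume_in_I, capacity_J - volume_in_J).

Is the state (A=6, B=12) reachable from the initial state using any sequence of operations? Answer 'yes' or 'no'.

Answer: yes

Derivation:
BFS from (A=0, B=0):
  1. fill(A) -> (A=6 B=0)
  2. fill(B) -> (A=6 B=12)
Target reached → yes.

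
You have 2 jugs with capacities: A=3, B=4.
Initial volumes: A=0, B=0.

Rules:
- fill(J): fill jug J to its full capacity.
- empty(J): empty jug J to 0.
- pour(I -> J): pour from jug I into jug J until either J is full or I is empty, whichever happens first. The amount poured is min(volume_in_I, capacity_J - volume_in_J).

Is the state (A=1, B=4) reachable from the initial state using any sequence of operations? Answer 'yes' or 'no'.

Answer: yes

Derivation:
BFS from (A=0, B=0):
  1. fill(B) -> (A=0 B=4)
  2. pour(B -> A) -> (A=3 B=1)
  3. empty(A) -> (A=0 B=1)
  4. pour(B -> A) -> (A=1 B=0)
  5. fill(B) -> (A=1 B=4)
Target reached → yes.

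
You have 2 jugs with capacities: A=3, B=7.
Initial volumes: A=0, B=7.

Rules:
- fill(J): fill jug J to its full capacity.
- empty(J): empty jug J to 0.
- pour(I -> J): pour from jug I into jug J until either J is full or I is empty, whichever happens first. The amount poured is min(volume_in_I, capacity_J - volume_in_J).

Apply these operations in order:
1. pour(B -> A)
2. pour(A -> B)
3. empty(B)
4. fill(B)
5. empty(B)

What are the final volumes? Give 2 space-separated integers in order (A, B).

Step 1: pour(B -> A) -> (A=3 B=4)
Step 2: pour(A -> B) -> (A=0 B=7)
Step 3: empty(B) -> (A=0 B=0)
Step 4: fill(B) -> (A=0 B=7)
Step 5: empty(B) -> (A=0 B=0)

Answer: 0 0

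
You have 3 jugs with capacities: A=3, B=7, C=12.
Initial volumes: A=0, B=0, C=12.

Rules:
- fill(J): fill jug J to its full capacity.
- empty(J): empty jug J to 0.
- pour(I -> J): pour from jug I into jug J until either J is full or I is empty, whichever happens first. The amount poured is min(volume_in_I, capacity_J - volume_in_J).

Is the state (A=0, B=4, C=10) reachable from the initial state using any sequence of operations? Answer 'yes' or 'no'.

Answer: yes

Derivation:
BFS from (A=0, B=0, C=12):
  1. fill(B) -> (A=0 B=7 C=12)
  2. empty(C) -> (A=0 B=7 C=0)
  3. pour(B -> C) -> (A=0 B=0 C=7)
  4. fill(B) -> (A=0 B=7 C=7)
  5. pour(B -> A) -> (A=3 B=4 C=7)
  6. pour(A -> C) -> (A=0 B=4 C=10)
Target reached → yes.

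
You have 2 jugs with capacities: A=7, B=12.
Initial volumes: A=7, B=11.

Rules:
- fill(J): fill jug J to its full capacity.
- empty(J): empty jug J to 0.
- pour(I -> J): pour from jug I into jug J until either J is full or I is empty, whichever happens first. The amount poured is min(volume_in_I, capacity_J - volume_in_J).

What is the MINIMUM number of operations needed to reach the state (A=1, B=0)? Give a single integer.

Answer: 6

Derivation:
BFS from (A=7, B=11). One shortest path:
  1. pour(A -> B) -> (A=6 B=12)
  2. empty(B) -> (A=6 B=0)
  3. pour(A -> B) -> (A=0 B=6)
  4. fill(A) -> (A=7 B=6)
  5. pour(A -> B) -> (A=1 B=12)
  6. empty(B) -> (A=1 B=0)
Reached target in 6 moves.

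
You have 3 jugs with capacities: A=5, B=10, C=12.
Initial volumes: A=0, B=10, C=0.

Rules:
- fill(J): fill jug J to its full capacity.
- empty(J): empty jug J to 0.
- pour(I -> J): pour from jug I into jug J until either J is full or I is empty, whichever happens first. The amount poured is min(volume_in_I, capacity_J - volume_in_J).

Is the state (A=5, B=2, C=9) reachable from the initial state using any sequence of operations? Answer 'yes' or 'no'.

BFS from (A=0, B=10, C=0):
  1. empty(B) -> (A=0 B=0 C=0)
  2. fill(C) -> (A=0 B=0 C=12)
  3. pour(C -> B) -> (A=0 B=10 C=2)
  4. empty(B) -> (A=0 B=0 C=2)
  5. pour(C -> A) -> (A=2 B=0 C=0)
  6. fill(C) -> (A=2 B=0 C=12)
  7. pour(C -> B) -> (A=2 B=10 C=2)
  8. empty(B) -> (A=2 B=0 C=2)
  9. pour(C -> B) -> (A=2 B=2 C=0)
  10. fill(C) -> (A=2 B=2 C=12)
  11. pour(C -> A) -> (A=5 B=2 C=9)
Target reached → yes.

Answer: yes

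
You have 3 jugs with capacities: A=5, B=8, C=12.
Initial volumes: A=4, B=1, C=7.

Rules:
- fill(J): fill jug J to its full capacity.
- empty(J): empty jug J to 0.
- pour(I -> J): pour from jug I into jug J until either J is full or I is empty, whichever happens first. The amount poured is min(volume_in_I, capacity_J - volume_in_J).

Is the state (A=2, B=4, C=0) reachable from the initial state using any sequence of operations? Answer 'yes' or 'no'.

BFS from (A=4, B=1, C=7):
  1. empty(B) -> (A=4 B=0 C=7)
  2. pour(A -> B) -> (A=0 B=4 C=7)
  3. pour(C -> A) -> (A=5 B=4 C=2)
  4. empty(A) -> (A=0 B=4 C=2)
  5. pour(C -> A) -> (A=2 B=4 C=0)
Target reached → yes.

Answer: yes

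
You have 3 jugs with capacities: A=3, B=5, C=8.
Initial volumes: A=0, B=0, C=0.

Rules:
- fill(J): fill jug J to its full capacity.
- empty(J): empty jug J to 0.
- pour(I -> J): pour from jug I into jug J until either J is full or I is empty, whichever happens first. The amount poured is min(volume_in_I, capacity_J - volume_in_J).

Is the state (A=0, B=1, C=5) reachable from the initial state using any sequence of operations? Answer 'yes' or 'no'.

BFS from (A=0, B=0, C=0):
  1. fill(A) -> (A=3 B=0 C=0)
  2. pour(A -> B) -> (A=0 B=3 C=0)
  3. fill(A) -> (A=3 B=3 C=0)
  4. pour(A -> B) -> (A=1 B=5 C=0)
  5. pour(B -> C) -> (A=1 B=0 C=5)
  6. pour(A -> B) -> (A=0 B=1 C=5)
Target reached → yes.

Answer: yes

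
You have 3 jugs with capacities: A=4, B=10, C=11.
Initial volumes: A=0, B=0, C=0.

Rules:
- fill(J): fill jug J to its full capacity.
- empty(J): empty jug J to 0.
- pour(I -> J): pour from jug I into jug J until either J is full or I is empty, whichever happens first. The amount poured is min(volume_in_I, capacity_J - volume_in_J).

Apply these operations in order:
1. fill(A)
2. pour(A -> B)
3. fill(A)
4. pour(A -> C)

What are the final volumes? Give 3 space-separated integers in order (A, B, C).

Answer: 0 4 4

Derivation:
Step 1: fill(A) -> (A=4 B=0 C=0)
Step 2: pour(A -> B) -> (A=0 B=4 C=0)
Step 3: fill(A) -> (A=4 B=4 C=0)
Step 4: pour(A -> C) -> (A=0 B=4 C=4)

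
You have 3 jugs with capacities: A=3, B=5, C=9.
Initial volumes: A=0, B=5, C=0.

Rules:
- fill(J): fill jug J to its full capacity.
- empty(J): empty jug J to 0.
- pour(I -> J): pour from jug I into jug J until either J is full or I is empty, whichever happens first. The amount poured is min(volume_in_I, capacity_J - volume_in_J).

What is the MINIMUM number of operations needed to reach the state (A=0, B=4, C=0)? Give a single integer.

Answer: 5

Derivation:
BFS from (A=0, B=5, C=0). One shortest path:
  1. empty(B) -> (A=0 B=0 C=0)
  2. fill(C) -> (A=0 B=0 C=9)
  3. pour(C -> B) -> (A=0 B=5 C=4)
  4. empty(B) -> (A=0 B=0 C=4)
  5. pour(C -> B) -> (A=0 B=4 C=0)
Reached target in 5 moves.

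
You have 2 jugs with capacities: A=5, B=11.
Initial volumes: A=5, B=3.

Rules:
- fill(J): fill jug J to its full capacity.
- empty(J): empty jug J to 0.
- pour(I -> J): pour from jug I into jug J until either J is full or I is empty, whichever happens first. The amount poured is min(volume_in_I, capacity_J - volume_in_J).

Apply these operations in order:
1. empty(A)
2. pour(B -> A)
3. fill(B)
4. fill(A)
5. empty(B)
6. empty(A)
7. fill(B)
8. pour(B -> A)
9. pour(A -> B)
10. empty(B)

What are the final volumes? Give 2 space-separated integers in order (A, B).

Step 1: empty(A) -> (A=0 B=3)
Step 2: pour(B -> A) -> (A=3 B=0)
Step 3: fill(B) -> (A=3 B=11)
Step 4: fill(A) -> (A=5 B=11)
Step 5: empty(B) -> (A=5 B=0)
Step 6: empty(A) -> (A=0 B=0)
Step 7: fill(B) -> (A=0 B=11)
Step 8: pour(B -> A) -> (A=5 B=6)
Step 9: pour(A -> B) -> (A=0 B=11)
Step 10: empty(B) -> (A=0 B=0)

Answer: 0 0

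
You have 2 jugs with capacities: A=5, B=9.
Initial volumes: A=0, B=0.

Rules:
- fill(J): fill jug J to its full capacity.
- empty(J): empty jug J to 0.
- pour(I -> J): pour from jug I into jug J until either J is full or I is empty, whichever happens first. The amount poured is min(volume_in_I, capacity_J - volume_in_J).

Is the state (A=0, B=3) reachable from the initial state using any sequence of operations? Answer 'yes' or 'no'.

Answer: yes

Derivation:
BFS from (A=0, B=0):
  1. fill(B) -> (A=0 B=9)
  2. pour(B -> A) -> (A=5 B=4)
  3. empty(A) -> (A=0 B=4)
  4. pour(B -> A) -> (A=4 B=0)
  5. fill(B) -> (A=4 B=9)
  6. pour(B -> A) -> (A=5 B=8)
  7. empty(A) -> (A=0 B=8)
  8. pour(B -> A) -> (A=5 B=3)
  9. empty(A) -> (A=0 B=3)
Target reached → yes.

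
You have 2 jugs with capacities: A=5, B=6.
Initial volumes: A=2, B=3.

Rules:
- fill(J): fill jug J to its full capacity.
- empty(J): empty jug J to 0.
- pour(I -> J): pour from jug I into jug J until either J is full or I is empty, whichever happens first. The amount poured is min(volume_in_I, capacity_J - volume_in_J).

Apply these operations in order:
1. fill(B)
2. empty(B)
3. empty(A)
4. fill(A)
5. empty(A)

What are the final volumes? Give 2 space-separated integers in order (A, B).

Answer: 0 0

Derivation:
Step 1: fill(B) -> (A=2 B=6)
Step 2: empty(B) -> (A=2 B=0)
Step 3: empty(A) -> (A=0 B=0)
Step 4: fill(A) -> (A=5 B=0)
Step 5: empty(A) -> (A=0 B=0)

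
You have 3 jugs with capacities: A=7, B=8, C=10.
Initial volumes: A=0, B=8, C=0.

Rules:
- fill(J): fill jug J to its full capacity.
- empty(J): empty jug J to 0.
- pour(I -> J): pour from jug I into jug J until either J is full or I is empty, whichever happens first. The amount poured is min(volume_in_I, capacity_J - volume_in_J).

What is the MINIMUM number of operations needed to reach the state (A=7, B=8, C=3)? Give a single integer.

Answer: 2

Derivation:
BFS from (A=0, B=8, C=0). One shortest path:
  1. fill(C) -> (A=0 B=8 C=10)
  2. pour(C -> A) -> (A=7 B=8 C=3)
Reached target in 2 moves.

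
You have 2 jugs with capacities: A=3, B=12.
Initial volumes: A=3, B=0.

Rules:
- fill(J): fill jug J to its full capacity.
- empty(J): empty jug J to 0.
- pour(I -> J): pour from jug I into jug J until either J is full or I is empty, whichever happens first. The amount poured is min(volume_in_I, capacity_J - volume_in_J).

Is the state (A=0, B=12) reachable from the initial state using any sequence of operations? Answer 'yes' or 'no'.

BFS from (A=3, B=0):
  1. empty(A) -> (A=0 B=0)
  2. fill(B) -> (A=0 B=12)
Target reached → yes.

Answer: yes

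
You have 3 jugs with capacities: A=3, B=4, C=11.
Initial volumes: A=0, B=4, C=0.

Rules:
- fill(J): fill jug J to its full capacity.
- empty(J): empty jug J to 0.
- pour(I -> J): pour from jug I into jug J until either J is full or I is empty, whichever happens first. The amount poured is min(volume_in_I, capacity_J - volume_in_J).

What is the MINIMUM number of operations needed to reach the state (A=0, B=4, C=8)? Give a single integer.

BFS from (A=0, B=4, C=0). One shortest path:
  1. fill(C) -> (A=0 B=4 C=11)
  2. pour(C -> A) -> (A=3 B=4 C=8)
  3. empty(A) -> (A=0 B=4 C=8)
Reached target in 3 moves.

Answer: 3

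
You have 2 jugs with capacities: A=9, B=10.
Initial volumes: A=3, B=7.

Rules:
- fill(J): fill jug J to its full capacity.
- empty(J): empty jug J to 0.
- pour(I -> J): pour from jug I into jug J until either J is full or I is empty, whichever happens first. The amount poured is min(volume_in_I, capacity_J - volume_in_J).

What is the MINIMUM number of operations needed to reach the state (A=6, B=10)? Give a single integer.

BFS from (A=3, B=7). One shortest path:
  1. fill(A) -> (A=9 B=7)
  2. pour(A -> B) -> (A=6 B=10)
Reached target in 2 moves.

Answer: 2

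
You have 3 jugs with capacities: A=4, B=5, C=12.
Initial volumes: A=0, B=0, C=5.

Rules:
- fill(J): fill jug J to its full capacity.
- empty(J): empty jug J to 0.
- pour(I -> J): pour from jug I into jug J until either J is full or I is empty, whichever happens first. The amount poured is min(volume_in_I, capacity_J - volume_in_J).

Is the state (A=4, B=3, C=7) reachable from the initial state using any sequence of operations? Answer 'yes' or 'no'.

Answer: yes

Derivation:
BFS from (A=0, B=0, C=5):
  1. fill(A) -> (A=4 B=0 C=5)
  2. fill(B) -> (A=4 B=5 C=5)
  3. pour(B -> C) -> (A=4 B=0 C=10)
  4. pour(A -> C) -> (A=2 B=0 C=12)
  5. pour(C -> B) -> (A=2 B=5 C=7)
  6. pour(B -> A) -> (A=4 B=3 C=7)
Target reached → yes.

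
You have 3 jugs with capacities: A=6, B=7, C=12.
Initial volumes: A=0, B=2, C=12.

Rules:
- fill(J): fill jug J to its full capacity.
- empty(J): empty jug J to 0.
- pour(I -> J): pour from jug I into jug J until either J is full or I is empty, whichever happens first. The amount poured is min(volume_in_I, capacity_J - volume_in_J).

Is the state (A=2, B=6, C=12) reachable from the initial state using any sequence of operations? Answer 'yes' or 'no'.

BFS from (A=0, B=2, C=12):
  1. pour(B -> A) -> (A=2 B=0 C=12)
  2. pour(C -> A) -> (A=6 B=0 C=8)
  3. pour(A -> B) -> (A=0 B=6 C=8)
  4. fill(A) -> (A=6 B=6 C=8)
  5. pour(A -> C) -> (A=2 B=6 C=12)
Target reached → yes.

Answer: yes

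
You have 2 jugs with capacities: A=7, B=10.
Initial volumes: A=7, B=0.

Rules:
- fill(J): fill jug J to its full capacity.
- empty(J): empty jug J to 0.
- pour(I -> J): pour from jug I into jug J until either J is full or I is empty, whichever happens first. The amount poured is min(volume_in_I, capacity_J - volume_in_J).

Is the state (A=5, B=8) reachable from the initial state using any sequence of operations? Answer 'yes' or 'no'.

BFS explored all 34 reachable states.
Reachable set includes: (0,0), (0,1), (0,2), (0,3), (0,4), (0,5), (0,6), (0,7), (0,8), (0,9), (0,10), (1,0) ...
Target (A=5, B=8) not in reachable set → no.

Answer: no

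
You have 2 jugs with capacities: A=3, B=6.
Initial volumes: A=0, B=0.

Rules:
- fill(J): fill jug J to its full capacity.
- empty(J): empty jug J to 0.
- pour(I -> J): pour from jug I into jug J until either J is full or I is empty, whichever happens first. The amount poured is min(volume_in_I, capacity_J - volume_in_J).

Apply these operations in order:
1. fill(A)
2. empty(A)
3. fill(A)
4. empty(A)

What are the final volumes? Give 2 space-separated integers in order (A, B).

Step 1: fill(A) -> (A=3 B=0)
Step 2: empty(A) -> (A=0 B=0)
Step 3: fill(A) -> (A=3 B=0)
Step 4: empty(A) -> (A=0 B=0)

Answer: 0 0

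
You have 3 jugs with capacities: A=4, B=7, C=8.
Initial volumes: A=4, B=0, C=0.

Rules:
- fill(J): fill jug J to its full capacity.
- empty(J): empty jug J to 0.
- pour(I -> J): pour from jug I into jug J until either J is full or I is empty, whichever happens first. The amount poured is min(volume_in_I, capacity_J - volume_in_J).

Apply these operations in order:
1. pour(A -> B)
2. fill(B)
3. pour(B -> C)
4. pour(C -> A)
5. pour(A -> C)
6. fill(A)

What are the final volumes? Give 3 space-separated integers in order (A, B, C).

Step 1: pour(A -> B) -> (A=0 B=4 C=0)
Step 2: fill(B) -> (A=0 B=7 C=0)
Step 3: pour(B -> C) -> (A=0 B=0 C=7)
Step 4: pour(C -> A) -> (A=4 B=0 C=3)
Step 5: pour(A -> C) -> (A=0 B=0 C=7)
Step 6: fill(A) -> (A=4 B=0 C=7)

Answer: 4 0 7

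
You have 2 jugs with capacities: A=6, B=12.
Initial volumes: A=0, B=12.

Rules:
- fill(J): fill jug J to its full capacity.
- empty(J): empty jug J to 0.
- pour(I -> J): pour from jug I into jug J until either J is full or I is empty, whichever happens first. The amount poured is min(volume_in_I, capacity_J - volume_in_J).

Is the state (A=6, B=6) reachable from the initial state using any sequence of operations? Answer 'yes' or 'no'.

BFS from (A=0, B=12):
  1. pour(B -> A) -> (A=6 B=6)
Target reached → yes.

Answer: yes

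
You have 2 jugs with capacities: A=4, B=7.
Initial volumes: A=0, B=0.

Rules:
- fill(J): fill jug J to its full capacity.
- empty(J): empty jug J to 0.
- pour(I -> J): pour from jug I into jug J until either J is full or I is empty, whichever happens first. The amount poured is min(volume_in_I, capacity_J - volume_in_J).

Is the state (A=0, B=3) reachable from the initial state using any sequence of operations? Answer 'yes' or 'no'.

BFS from (A=0, B=0):
  1. fill(B) -> (A=0 B=7)
  2. pour(B -> A) -> (A=4 B=3)
  3. empty(A) -> (A=0 B=3)
Target reached → yes.

Answer: yes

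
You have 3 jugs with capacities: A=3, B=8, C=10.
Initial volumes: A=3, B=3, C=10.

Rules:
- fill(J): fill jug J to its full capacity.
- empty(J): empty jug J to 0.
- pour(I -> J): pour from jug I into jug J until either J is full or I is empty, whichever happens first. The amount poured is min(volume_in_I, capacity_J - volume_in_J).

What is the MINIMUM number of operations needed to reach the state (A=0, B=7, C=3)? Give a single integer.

BFS from (A=3, B=3, C=10). One shortest path:
  1. empty(A) -> (A=0 B=3 C=10)
  2. empty(B) -> (A=0 B=0 C=10)
  3. pour(C -> A) -> (A=3 B=0 C=7)
  4. pour(C -> B) -> (A=3 B=7 C=0)
  5. pour(A -> C) -> (A=0 B=7 C=3)
Reached target in 5 moves.

Answer: 5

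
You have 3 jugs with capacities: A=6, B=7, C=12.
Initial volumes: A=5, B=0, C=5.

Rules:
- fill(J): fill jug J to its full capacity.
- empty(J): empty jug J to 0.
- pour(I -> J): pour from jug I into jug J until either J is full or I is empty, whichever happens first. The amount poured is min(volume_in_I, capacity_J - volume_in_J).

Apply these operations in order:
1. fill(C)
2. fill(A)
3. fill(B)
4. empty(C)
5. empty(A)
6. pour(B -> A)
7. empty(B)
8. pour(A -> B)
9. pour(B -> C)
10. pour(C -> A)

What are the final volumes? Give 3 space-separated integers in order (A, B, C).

Step 1: fill(C) -> (A=5 B=0 C=12)
Step 2: fill(A) -> (A=6 B=0 C=12)
Step 3: fill(B) -> (A=6 B=7 C=12)
Step 4: empty(C) -> (A=6 B=7 C=0)
Step 5: empty(A) -> (A=0 B=7 C=0)
Step 6: pour(B -> A) -> (A=6 B=1 C=0)
Step 7: empty(B) -> (A=6 B=0 C=0)
Step 8: pour(A -> B) -> (A=0 B=6 C=0)
Step 9: pour(B -> C) -> (A=0 B=0 C=6)
Step 10: pour(C -> A) -> (A=6 B=0 C=0)

Answer: 6 0 0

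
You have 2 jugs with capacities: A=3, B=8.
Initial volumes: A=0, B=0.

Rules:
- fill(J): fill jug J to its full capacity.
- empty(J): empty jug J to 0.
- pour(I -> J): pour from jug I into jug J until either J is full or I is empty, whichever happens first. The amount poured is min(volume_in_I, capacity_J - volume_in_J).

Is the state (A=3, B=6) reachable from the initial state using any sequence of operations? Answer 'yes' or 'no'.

Answer: yes

Derivation:
BFS from (A=0, B=0):
  1. fill(A) -> (A=3 B=0)
  2. pour(A -> B) -> (A=0 B=3)
  3. fill(A) -> (A=3 B=3)
  4. pour(A -> B) -> (A=0 B=6)
  5. fill(A) -> (A=3 B=6)
Target reached → yes.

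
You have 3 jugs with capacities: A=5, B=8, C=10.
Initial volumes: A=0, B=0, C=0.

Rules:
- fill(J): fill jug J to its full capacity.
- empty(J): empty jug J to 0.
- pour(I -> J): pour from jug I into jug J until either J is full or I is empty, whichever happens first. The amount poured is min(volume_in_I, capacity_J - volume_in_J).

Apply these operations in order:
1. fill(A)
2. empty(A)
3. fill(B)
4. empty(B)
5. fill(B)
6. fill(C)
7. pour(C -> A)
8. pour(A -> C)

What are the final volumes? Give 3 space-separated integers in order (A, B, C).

Answer: 0 8 10

Derivation:
Step 1: fill(A) -> (A=5 B=0 C=0)
Step 2: empty(A) -> (A=0 B=0 C=0)
Step 3: fill(B) -> (A=0 B=8 C=0)
Step 4: empty(B) -> (A=0 B=0 C=0)
Step 5: fill(B) -> (A=0 B=8 C=0)
Step 6: fill(C) -> (A=0 B=8 C=10)
Step 7: pour(C -> A) -> (A=5 B=8 C=5)
Step 8: pour(A -> C) -> (A=0 B=8 C=10)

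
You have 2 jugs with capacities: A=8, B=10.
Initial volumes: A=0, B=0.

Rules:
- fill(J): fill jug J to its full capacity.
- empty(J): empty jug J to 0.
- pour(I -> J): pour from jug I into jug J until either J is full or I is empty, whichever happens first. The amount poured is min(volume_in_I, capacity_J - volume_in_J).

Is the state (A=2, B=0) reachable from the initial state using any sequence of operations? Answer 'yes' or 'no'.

BFS from (A=0, B=0):
  1. fill(B) -> (A=0 B=10)
  2. pour(B -> A) -> (A=8 B=2)
  3. empty(A) -> (A=0 B=2)
  4. pour(B -> A) -> (A=2 B=0)
Target reached → yes.

Answer: yes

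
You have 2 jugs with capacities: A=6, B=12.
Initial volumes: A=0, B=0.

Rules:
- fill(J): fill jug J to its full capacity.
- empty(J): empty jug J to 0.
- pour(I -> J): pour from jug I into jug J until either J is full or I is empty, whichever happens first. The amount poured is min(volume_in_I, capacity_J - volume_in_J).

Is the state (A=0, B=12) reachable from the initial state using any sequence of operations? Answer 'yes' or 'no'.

Answer: yes

Derivation:
BFS from (A=0, B=0):
  1. fill(B) -> (A=0 B=12)
Target reached → yes.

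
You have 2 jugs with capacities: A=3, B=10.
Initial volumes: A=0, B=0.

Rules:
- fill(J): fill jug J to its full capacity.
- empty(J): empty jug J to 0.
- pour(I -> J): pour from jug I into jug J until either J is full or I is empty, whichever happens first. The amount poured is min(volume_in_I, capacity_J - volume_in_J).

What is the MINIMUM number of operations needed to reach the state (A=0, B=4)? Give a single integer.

BFS from (A=0, B=0). One shortest path:
  1. fill(B) -> (A=0 B=10)
  2. pour(B -> A) -> (A=3 B=7)
  3. empty(A) -> (A=0 B=7)
  4. pour(B -> A) -> (A=3 B=4)
  5. empty(A) -> (A=0 B=4)
Reached target in 5 moves.

Answer: 5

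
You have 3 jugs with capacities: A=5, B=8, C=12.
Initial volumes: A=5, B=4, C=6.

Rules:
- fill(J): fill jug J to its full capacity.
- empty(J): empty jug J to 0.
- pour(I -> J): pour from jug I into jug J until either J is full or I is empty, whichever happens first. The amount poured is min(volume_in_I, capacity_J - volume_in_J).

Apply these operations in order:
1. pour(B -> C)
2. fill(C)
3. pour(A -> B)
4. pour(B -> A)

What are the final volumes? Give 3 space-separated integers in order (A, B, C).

Step 1: pour(B -> C) -> (A=5 B=0 C=10)
Step 2: fill(C) -> (A=5 B=0 C=12)
Step 3: pour(A -> B) -> (A=0 B=5 C=12)
Step 4: pour(B -> A) -> (A=5 B=0 C=12)

Answer: 5 0 12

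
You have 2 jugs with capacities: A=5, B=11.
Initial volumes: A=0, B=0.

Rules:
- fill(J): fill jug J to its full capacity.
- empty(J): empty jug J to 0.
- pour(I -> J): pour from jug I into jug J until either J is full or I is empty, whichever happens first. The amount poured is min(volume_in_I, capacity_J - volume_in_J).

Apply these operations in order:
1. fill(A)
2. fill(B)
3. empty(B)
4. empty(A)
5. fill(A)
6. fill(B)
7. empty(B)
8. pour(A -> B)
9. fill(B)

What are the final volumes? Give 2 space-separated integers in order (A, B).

Answer: 0 11

Derivation:
Step 1: fill(A) -> (A=5 B=0)
Step 2: fill(B) -> (A=5 B=11)
Step 3: empty(B) -> (A=5 B=0)
Step 4: empty(A) -> (A=0 B=0)
Step 5: fill(A) -> (A=5 B=0)
Step 6: fill(B) -> (A=5 B=11)
Step 7: empty(B) -> (A=5 B=0)
Step 8: pour(A -> B) -> (A=0 B=5)
Step 9: fill(B) -> (A=0 B=11)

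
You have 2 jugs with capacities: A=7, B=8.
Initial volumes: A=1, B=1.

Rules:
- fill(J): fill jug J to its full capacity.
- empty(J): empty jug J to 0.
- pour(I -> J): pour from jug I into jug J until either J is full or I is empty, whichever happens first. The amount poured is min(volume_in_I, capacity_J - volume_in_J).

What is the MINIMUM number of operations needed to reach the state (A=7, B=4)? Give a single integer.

BFS from (A=1, B=1). One shortest path:
  1. pour(B -> A) -> (A=2 B=0)
  2. fill(B) -> (A=2 B=8)
  3. pour(B -> A) -> (A=7 B=3)
  4. empty(A) -> (A=0 B=3)
  5. pour(B -> A) -> (A=3 B=0)
  6. fill(B) -> (A=3 B=8)
  7. pour(B -> A) -> (A=7 B=4)
Reached target in 7 moves.

Answer: 7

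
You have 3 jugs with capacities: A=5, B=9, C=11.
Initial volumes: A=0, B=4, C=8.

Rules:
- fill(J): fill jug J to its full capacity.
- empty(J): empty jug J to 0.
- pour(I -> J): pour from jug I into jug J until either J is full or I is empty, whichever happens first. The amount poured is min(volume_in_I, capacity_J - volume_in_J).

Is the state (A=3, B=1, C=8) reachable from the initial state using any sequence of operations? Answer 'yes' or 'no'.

Answer: no

Derivation:
BFS explored all 400 reachable states.
Reachable set includes: (0,0,0), (0,0,1), (0,0,2), (0,0,3), (0,0,4), (0,0,5), (0,0,6), (0,0,7), (0,0,8), (0,0,9), (0,0,10), (0,0,11) ...
Target (A=3, B=1, C=8) not in reachable set → no.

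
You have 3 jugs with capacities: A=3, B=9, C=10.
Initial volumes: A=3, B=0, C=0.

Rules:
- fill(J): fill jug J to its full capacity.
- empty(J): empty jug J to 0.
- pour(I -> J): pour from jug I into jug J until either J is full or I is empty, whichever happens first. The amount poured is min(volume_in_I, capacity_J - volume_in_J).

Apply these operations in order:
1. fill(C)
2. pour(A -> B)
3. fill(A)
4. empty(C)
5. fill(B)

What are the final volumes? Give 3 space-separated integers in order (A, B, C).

Step 1: fill(C) -> (A=3 B=0 C=10)
Step 2: pour(A -> B) -> (A=0 B=3 C=10)
Step 3: fill(A) -> (A=3 B=3 C=10)
Step 4: empty(C) -> (A=3 B=3 C=0)
Step 5: fill(B) -> (A=3 B=9 C=0)

Answer: 3 9 0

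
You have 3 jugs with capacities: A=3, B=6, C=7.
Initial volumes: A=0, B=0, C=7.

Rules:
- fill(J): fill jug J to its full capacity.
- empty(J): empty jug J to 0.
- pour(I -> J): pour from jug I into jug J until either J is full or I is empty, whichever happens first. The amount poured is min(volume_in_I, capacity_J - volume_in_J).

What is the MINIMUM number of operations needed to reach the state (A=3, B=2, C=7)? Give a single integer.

BFS from (A=0, B=0, C=7). One shortest path:
  1. fill(A) -> (A=3 B=0 C=7)
  2. fill(B) -> (A=3 B=6 C=7)
  3. empty(C) -> (A=3 B=6 C=0)
  4. pour(A -> C) -> (A=0 B=6 C=3)
  5. fill(A) -> (A=3 B=6 C=3)
  6. pour(B -> C) -> (A=3 B=2 C=7)
Reached target in 6 moves.

Answer: 6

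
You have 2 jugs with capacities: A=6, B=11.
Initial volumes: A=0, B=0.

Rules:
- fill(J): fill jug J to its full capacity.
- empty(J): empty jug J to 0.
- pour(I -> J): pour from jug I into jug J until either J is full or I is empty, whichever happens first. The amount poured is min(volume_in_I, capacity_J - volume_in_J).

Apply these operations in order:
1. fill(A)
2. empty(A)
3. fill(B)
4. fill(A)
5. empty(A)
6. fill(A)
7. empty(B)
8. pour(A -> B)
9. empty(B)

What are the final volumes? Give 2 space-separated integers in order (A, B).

Step 1: fill(A) -> (A=6 B=0)
Step 2: empty(A) -> (A=0 B=0)
Step 3: fill(B) -> (A=0 B=11)
Step 4: fill(A) -> (A=6 B=11)
Step 5: empty(A) -> (A=0 B=11)
Step 6: fill(A) -> (A=6 B=11)
Step 7: empty(B) -> (A=6 B=0)
Step 8: pour(A -> B) -> (A=0 B=6)
Step 9: empty(B) -> (A=0 B=0)

Answer: 0 0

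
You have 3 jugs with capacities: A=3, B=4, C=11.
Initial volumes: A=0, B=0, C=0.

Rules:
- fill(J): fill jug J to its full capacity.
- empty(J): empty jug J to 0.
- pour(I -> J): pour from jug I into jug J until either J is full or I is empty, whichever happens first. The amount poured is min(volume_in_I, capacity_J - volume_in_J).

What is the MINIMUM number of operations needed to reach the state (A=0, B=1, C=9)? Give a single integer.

BFS from (A=0, B=0, C=0). One shortest path:
  1. fill(A) -> (A=3 B=0 C=0)
  2. fill(B) -> (A=3 B=4 C=0)
  3. pour(A -> C) -> (A=0 B=4 C=3)
  4. fill(A) -> (A=3 B=4 C=3)
  5. pour(A -> C) -> (A=0 B=4 C=6)
  6. pour(B -> A) -> (A=3 B=1 C=6)
  7. pour(A -> C) -> (A=0 B=1 C=9)
Reached target in 7 moves.

Answer: 7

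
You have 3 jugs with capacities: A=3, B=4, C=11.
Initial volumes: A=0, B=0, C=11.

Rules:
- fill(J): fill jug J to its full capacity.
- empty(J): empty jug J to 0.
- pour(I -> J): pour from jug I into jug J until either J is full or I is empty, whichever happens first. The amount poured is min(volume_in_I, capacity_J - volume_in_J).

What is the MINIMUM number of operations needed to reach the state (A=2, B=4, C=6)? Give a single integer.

BFS from (A=0, B=0, C=11). One shortest path:
  1. fill(B) -> (A=0 B=4 C=11)
  2. pour(B -> A) -> (A=3 B=1 C=11)
  3. empty(A) -> (A=0 B=1 C=11)
  4. pour(B -> A) -> (A=1 B=0 C=11)
  5. pour(C -> A) -> (A=3 B=0 C=9)
  6. pour(A -> B) -> (A=0 B=3 C=9)
  7. pour(C -> A) -> (A=3 B=3 C=6)
  8. pour(A -> B) -> (A=2 B=4 C=6)
Reached target in 8 moves.

Answer: 8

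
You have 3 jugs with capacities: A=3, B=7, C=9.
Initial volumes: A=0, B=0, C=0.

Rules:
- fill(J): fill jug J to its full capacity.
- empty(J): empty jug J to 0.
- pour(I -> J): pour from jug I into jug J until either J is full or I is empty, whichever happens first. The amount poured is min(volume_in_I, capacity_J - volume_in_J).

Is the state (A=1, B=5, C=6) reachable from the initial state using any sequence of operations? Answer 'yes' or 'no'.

BFS explored all 224 reachable states.
Reachable set includes: (0,0,0), (0,0,1), (0,0,2), (0,0,3), (0,0,4), (0,0,5), (0,0,6), (0,0,7), (0,0,8), (0,0,9), (0,1,0), (0,1,1) ...
Target (A=1, B=5, C=6) not in reachable set → no.

Answer: no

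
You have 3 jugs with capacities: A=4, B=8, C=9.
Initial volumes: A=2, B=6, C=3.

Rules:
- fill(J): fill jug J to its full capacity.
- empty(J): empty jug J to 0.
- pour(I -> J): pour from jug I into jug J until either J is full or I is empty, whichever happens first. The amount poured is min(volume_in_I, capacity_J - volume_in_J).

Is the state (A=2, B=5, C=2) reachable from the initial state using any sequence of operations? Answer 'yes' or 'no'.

Answer: no

Derivation:
BFS explored all 283 reachable states.
Reachable set includes: (0,0,0), (0,0,1), (0,0,2), (0,0,3), (0,0,4), (0,0,5), (0,0,6), (0,0,7), (0,0,8), (0,0,9), (0,1,0), (0,1,1) ...
Target (A=2, B=5, C=2) not in reachable set → no.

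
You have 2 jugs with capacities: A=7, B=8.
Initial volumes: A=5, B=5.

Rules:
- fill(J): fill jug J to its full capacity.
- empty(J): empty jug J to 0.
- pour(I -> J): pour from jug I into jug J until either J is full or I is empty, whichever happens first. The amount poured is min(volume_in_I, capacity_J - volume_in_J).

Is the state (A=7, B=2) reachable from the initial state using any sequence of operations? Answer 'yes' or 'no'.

Answer: yes

Derivation:
BFS from (A=5, B=5):
  1. pour(A -> B) -> (A=2 B=8)
  2. empty(B) -> (A=2 B=0)
  3. pour(A -> B) -> (A=0 B=2)
  4. fill(A) -> (A=7 B=2)
Target reached → yes.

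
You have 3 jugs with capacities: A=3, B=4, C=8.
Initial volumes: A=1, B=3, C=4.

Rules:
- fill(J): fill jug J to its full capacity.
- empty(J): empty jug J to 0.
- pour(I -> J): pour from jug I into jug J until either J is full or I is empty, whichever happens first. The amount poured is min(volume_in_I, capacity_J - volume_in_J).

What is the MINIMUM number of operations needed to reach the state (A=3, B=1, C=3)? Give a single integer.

BFS from (A=1, B=3, C=4). One shortest path:
  1. empty(A) -> (A=0 B=3 C=4)
  2. pour(C -> B) -> (A=0 B=4 C=3)
  3. pour(B -> A) -> (A=3 B=1 C=3)
Reached target in 3 moves.

Answer: 3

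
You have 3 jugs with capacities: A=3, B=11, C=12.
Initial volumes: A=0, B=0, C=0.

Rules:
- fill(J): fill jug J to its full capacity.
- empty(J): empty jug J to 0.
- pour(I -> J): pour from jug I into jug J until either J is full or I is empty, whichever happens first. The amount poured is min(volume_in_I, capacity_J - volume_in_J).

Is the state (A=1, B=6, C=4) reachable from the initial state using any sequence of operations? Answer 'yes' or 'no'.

Answer: no

Derivation:
BFS explored all 404 reachable states.
Reachable set includes: (0,0,0), (0,0,1), (0,0,2), (0,0,3), (0,0,4), (0,0,5), (0,0,6), (0,0,7), (0,0,8), (0,0,9), (0,0,10), (0,0,11) ...
Target (A=1, B=6, C=4) not in reachable set → no.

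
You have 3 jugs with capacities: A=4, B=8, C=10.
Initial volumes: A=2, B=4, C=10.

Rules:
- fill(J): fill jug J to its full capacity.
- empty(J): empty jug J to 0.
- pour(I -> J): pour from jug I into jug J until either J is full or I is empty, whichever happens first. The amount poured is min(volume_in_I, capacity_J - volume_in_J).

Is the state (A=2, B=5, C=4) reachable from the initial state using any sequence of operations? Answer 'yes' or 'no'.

BFS explored all 78 reachable states.
Reachable set includes: (0,0,0), (0,0,2), (0,0,4), (0,0,6), (0,0,8), (0,0,10), (0,2,0), (0,2,2), (0,2,4), (0,2,6), (0,2,8), (0,2,10) ...
Target (A=2, B=5, C=4) not in reachable set → no.

Answer: no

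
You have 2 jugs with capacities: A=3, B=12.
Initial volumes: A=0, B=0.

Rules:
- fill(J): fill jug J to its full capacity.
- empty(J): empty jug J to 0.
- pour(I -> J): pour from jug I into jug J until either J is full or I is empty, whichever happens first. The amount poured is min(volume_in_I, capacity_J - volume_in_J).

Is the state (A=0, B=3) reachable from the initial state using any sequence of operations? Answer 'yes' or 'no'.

Answer: yes

Derivation:
BFS from (A=0, B=0):
  1. fill(A) -> (A=3 B=0)
  2. pour(A -> B) -> (A=0 B=3)
Target reached → yes.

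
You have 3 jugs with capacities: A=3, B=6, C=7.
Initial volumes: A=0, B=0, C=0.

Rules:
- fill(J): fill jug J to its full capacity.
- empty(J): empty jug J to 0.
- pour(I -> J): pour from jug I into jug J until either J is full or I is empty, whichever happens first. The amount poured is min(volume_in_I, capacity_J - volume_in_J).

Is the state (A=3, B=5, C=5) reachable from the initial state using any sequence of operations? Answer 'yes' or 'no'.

Answer: yes

Derivation:
BFS from (A=0, B=0, C=0):
  1. fill(C) -> (A=0 B=0 C=7)
  2. pour(C -> B) -> (A=0 B=6 C=1)
  3. pour(C -> A) -> (A=1 B=6 C=0)
  4. pour(B -> C) -> (A=1 B=0 C=6)
  5. fill(B) -> (A=1 B=6 C=6)
  6. pour(B -> C) -> (A=1 B=5 C=7)
  7. pour(C -> A) -> (A=3 B=5 C=5)
Target reached → yes.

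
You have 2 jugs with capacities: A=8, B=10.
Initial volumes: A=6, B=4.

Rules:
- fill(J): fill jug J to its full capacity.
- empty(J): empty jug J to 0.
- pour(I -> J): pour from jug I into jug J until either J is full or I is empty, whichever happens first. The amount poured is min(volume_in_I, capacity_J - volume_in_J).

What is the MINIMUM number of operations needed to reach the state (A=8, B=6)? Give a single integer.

Answer: 3

Derivation:
BFS from (A=6, B=4). One shortest path:
  1. empty(B) -> (A=6 B=0)
  2. pour(A -> B) -> (A=0 B=6)
  3. fill(A) -> (A=8 B=6)
Reached target in 3 moves.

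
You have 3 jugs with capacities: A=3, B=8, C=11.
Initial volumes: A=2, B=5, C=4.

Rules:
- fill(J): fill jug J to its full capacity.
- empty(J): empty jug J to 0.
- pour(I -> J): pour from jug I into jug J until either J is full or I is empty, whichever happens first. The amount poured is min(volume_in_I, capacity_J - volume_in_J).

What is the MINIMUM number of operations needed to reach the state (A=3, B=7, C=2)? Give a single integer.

Answer: 6

Derivation:
BFS from (A=2, B=5, C=4). One shortest path:
  1. empty(B) -> (A=2 B=0 C=4)
  2. pour(C -> B) -> (A=2 B=4 C=0)
  3. pour(A -> C) -> (A=0 B=4 C=2)
  4. fill(A) -> (A=3 B=4 C=2)
  5. pour(A -> B) -> (A=0 B=7 C=2)
  6. fill(A) -> (A=3 B=7 C=2)
Reached target in 6 moves.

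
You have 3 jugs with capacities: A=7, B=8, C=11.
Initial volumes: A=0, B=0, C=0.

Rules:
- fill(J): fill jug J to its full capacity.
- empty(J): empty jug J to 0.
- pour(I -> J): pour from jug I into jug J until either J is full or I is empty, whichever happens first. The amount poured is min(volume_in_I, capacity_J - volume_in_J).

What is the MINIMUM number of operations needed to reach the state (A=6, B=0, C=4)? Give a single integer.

BFS from (A=0, B=0, C=0). One shortest path:
  1. fill(A) -> (A=7 B=0 C=0)
  2. fill(C) -> (A=7 B=0 C=11)
  3. pour(A -> B) -> (A=0 B=7 C=11)
  4. pour(C -> A) -> (A=7 B=7 C=4)
  5. pour(A -> B) -> (A=6 B=8 C=4)
  6. empty(B) -> (A=6 B=0 C=4)
Reached target in 6 moves.

Answer: 6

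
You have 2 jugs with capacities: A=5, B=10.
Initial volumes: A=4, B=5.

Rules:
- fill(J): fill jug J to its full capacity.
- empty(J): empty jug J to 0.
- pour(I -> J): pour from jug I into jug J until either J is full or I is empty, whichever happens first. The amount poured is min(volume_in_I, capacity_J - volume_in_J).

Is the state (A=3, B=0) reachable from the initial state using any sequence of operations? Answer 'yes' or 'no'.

Answer: no

Derivation:
BFS explored all 13 reachable states.
Reachable set includes: (0,0), (0,4), (0,5), (0,9), (0,10), (4,0), (4,5), (4,10), (5,0), (5,4), (5,5), (5,9) ...
Target (A=3, B=0) not in reachable set → no.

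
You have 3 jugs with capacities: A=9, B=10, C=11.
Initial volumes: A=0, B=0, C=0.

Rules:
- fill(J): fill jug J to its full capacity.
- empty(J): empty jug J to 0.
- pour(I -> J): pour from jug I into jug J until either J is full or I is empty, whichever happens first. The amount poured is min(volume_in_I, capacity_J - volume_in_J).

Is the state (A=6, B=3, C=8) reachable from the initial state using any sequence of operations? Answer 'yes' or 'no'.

BFS explored all 600 reachable states.
Reachable set includes: (0,0,0), (0,0,1), (0,0,2), (0,0,3), (0,0,4), (0,0,5), (0,0,6), (0,0,7), (0,0,8), (0,0,9), (0,0,10), (0,0,11) ...
Target (A=6, B=3, C=8) not in reachable set → no.

Answer: no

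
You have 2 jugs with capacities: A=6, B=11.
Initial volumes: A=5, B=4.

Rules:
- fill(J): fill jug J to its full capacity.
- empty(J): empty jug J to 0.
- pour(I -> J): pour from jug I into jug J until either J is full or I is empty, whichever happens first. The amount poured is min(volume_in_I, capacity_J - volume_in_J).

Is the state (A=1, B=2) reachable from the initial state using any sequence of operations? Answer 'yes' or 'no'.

BFS explored all 35 reachable states.
Reachable set includes: (0,0), (0,1), (0,2), (0,3), (0,4), (0,5), (0,6), (0,7), (0,8), (0,9), (0,10), (0,11) ...
Target (A=1, B=2) not in reachable set → no.

Answer: no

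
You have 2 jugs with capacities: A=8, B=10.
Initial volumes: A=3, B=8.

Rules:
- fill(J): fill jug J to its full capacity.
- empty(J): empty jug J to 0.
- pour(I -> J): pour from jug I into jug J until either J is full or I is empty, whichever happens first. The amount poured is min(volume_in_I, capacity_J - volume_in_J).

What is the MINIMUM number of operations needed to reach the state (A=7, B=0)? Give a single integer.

Answer: 8

Derivation:
BFS from (A=3, B=8). One shortest path:
  1. fill(B) -> (A=3 B=10)
  2. pour(B -> A) -> (A=8 B=5)
  3. empty(A) -> (A=0 B=5)
  4. pour(B -> A) -> (A=5 B=0)
  5. fill(B) -> (A=5 B=10)
  6. pour(B -> A) -> (A=8 B=7)
  7. empty(A) -> (A=0 B=7)
  8. pour(B -> A) -> (A=7 B=0)
Reached target in 8 moves.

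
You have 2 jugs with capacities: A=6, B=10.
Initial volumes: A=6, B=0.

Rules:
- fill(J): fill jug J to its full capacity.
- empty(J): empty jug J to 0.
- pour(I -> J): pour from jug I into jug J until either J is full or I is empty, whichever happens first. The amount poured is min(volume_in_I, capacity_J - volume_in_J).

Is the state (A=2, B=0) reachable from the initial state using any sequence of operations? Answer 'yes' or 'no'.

BFS from (A=6, B=0):
  1. pour(A -> B) -> (A=0 B=6)
  2. fill(A) -> (A=6 B=6)
  3. pour(A -> B) -> (A=2 B=10)
  4. empty(B) -> (A=2 B=0)
Target reached → yes.

Answer: yes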